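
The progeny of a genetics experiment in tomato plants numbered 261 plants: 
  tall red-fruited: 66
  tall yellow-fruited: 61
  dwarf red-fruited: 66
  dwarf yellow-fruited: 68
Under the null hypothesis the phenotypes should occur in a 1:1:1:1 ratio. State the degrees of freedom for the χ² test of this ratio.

A goodness-of-fit test with 4 phenotype classes has df = 4 − 1 = 3.

3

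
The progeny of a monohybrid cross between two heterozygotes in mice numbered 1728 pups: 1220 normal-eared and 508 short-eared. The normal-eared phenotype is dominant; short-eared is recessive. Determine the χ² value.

For a monohybrid cross between heterozygotes with complete dominance, the expected phenotypic ratio is 3:1.
The 3:1 ratio has 4 parts, so with N = 1728 the expected counts are:
  normal-eared: 1728 × 3/4 = 1296
  short-eared: 1728 × 1/4 = 432
χ² = Σ (O − E)² / E
  normal-eared: (1220 − 1296)² / 1296 = 4.4568
  short-eared: (508 − 432)² / 432 = 13.3704
χ² = 4.4568 + 13.3704 = 17.8272 ≈ 17.827

17.827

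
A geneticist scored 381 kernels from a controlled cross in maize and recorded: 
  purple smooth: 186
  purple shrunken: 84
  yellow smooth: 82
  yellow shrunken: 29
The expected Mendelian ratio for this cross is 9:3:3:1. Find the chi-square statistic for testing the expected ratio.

The 9:3:3:1 ratio has 16 parts, so with N = 381 the expected counts are:
  purple smooth: 381 × 9/16 = 214.3125
  purple shrunken: 381 × 3/16 = 71.4375
  yellow smooth: 381 × 3/16 = 71.4375
  yellow shrunken: 381 × 1/16 = 23.8125
χ² = Σ (O − E)² / E
  purple smooth: (186 − 214.3125)² / 214.3125 = 3.7403
  purple shrunken: (84 − 71.4375)² / 71.4375 = 2.2092
  yellow smooth: (82 − 71.4375)² / 71.4375 = 1.5617
  yellow shrunken: (29 − 23.8125)² / 23.8125 = 1.1301
χ² = 3.7403 + 2.2092 + 1.5617 + 1.1301 = 8.6413 ≈ 8.641

8.641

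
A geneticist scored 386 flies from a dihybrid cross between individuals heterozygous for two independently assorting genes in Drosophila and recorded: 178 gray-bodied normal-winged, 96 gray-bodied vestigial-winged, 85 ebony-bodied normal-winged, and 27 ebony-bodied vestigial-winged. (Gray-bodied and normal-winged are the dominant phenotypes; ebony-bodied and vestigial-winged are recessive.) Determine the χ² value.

A dihybrid F₂ with independent assortment and complete dominance at both loci gives a 9:3:3:1 phenotypic ratio.
Expected counts for N = 386 under a 9:3:3:1 ratio (total parts = 16):
  gray-bodied normal-winged: 386 × 9/16 = 217.125
  gray-bodied vestigial-winged: 386 × 3/16 = 72.375
  ebony-bodied normal-winged: 386 × 3/16 = 72.375
  ebony-bodied vestigial-winged: 386 × 1/16 = 24.125
χ² = Σ (O − E)² / E
  gray-bodied normal-winged: (178 − 217.125)² / 217.125 = 7.0502
  gray-bodied vestigial-winged: (96 − 72.375)² / 72.375 = 7.7118
  ebony-bodied normal-winged: (85 − 72.375)² / 72.375 = 2.2023
  ebony-bodied vestigial-winged: (27 − 24.125)² / 24.125 = 0.3426
χ² = 7.0502 + 7.7118 + 2.2023 + 0.3426 = 17.3069 ≈ 17.307

17.307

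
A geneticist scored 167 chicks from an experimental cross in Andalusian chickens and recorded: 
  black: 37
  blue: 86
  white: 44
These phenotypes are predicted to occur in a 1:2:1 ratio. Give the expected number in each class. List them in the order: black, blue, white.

Total ratio parts = 4. Expected numbers out of 167:
  black: 167 × 1/4 = 41.75
  blue: 167 × 2/4 = 83.5
  white: 167 × 1/4 = 41.75

41.75, 83.5, 41.75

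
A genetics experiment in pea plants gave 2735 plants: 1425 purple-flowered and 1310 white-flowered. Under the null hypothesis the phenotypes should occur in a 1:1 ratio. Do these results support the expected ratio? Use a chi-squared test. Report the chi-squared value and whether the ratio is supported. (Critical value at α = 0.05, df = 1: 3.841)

4.835; not consistent

The 1:1 ratio has 2 parts, so with N = 2735 the expected counts are:
  purple-flowered: 2735 × 1/2 = 1367.5
  white-flowered: 2735 × 1/2 = 1367.5
χ² = Σ (O − E)² / E
  purple-flowered: (1425 − 1367.5)² / 1367.5 = 2.4177
  white-flowered: (1310 − 1367.5)² / 1367.5 = 2.4177
χ² = 2.4177 + 2.4177 = 4.8354 ≈ 4.835
Degrees of freedom = 2 − 1 = 1; critical value at α = 0.05 is 3.841.
Since 4.835 > 3.841, we reject the null hypothesis — the data do not fit the 1:1 ratio.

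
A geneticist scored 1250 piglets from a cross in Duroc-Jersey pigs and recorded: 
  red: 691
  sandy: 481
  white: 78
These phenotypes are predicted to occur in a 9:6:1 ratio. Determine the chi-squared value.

Expected counts for N = 1250 under a 9:6:1 ratio (total parts = 16):
  red: 1250 × 9/16 = 703.125
  sandy: 1250 × 6/16 = 468.75
  white: 1250 × 1/16 = 78.125
χ² = Σ (O − E)² / E
  red: (691 − 703.125)² / 703.125 = 0.2091
  sandy: (481 − 468.75)² / 468.75 = 0.3201
  white: (78 − 78.125)² / 78.125 = 0.0002
χ² = 0.2091 + 0.3201 + 0.0002 = 0.5294 ≈ 0.529

0.529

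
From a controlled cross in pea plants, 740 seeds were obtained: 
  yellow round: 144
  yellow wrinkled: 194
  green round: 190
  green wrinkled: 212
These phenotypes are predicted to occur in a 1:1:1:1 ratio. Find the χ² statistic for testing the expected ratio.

13.600

Expected counts for N = 740 under a 1:1:1:1 ratio (total parts = 4):
  yellow round: 740 × 1/4 = 185
  yellow wrinkled: 740 × 1/4 = 185
  green round: 740 × 1/4 = 185
  green wrinkled: 740 × 1/4 = 185
χ² = Σ (O − E)² / E
  yellow round: (144 − 185)² / 185 = 9.0865
  yellow wrinkled: (194 − 185)² / 185 = 0.4378
  green round: (190 − 185)² / 185 = 0.1351
  green wrinkled: (212 − 185)² / 185 = 3.9405
χ² = 9.0865 + 0.4378 + 0.1351 + 3.9405 = 13.5999 ≈ 13.600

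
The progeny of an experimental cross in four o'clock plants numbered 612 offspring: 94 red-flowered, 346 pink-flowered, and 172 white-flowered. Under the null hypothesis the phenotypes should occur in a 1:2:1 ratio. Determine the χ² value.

Under the 1:2:1 hypothesis (Σ ratio = 4, N = 612):
  red-flowered: 612 × 1/4 = 153
  pink-flowered: 612 × 2/4 = 306
  white-flowered: 612 × 1/4 = 153
χ² = Σ (O − E)² / E
  red-flowered: (94 − 153)² / 153 = 22.7516
  pink-flowered: (346 − 306)² / 306 = 5.2288
  white-flowered: (172 − 153)² / 153 = 2.3595
χ² = 22.7516 + 5.2288 + 2.3595 = 30.3399 ≈ 30.340

30.340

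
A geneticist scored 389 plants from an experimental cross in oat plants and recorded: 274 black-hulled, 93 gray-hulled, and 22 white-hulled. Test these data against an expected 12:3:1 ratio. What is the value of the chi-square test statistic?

6.818

Total ratio parts = 16. Expected numbers out of 389:
  black-hulled: 389 × 12/16 = 291.75
  gray-hulled: 389 × 3/16 = 72.9375
  white-hulled: 389 × 1/16 = 24.3125
χ² = Σ (O − E)² / E
  black-hulled: (274 − 291.75)² / 291.75 = 1.0799
  gray-hulled: (93 − 72.9375)² / 72.9375 = 5.5185
  white-hulled: (22 − 24.3125)² / 24.3125 = 0.2200
χ² = 1.0799 + 5.5185 + 0.2200 = 6.8184 ≈ 6.818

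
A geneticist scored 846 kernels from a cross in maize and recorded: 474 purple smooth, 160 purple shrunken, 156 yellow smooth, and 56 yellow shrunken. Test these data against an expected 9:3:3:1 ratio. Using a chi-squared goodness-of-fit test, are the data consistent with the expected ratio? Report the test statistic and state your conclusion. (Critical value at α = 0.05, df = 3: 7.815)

Under the 9:3:3:1 hypothesis (Σ ratio = 16, N = 846):
  purple smooth: 846 × 9/16 = 475.875
  purple shrunken: 846 × 3/16 = 158.625
  yellow smooth: 846 × 3/16 = 158.625
  yellow shrunken: 846 × 1/16 = 52.875
χ² = Σ (O − E)² / E
  purple smooth: (474 − 475.875)² / 475.875 = 0.0074
  purple shrunken: (160 − 158.625)² / 158.625 = 0.0119
  yellow smooth: (156 − 158.625)² / 158.625 = 0.0434
  yellow shrunken: (56 − 52.875)² / 52.875 = 0.1847
χ² = 0.0074 + 0.0119 + 0.0434 + 0.1847 = 0.2474 ≈ 0.247
Degrees of freedom = 4 − 1 = 3; critical value at α = 0.05 is 7.815.
Since 0.247 < 7.815, we fail to reject the null hypothesis — the data are consistent with the 9:3:3:1 ratio.

0.247; consistent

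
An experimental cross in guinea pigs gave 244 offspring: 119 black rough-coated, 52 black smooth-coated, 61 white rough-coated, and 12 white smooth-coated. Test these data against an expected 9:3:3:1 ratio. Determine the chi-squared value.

9.056

Total ratio parts = 16. Expected numbers out of 244:
  black rough-coated: 244 × 9/16 = 137.25
  black smooth-coated: 244 × 3/16 = 45.75
  white rough-coated: 244 × 3/16 = 45.75
  white smooth-coated: 244 × 1/16 = 15.25
χ² = Σ (O − E)² / E
  black rough-coated: (119 − 137.25)² / 137.25 = 2.4267
  black smooth-coated: (52 − 45.75)² / 45.75 = 0.8538
  white rough-coated: (61 − 45.75)² / 45.75 = 5.0833
  white smooth-coated: (12 − 15.25)² / 15.25 = 0.6926
χ² = 2.4267 + 0.8538 + 5.0833 + 0.6926 = 9.0564 ≈ 9.056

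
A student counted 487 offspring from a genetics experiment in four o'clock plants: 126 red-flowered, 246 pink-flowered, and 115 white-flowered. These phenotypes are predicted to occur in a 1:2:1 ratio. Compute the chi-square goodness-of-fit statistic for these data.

Total ratio parts = 4. Expected numbers out of 487:
  red-flowered: 487 × 1/4 = 121.75
  pink-flowered: 487 × 2/4 = 243.5
  white-flowered: 487 × 1/4 = 121.75
χ² = Σ (O − E)² / E
  red-flowered: (126 − 121.75)² / 121.75 = 0.1484
  pink-flowered: (246 − 243.5)² / 243.5 = 0.0257
  white-flowered: (115 − 121.75)² / 121.75 = 0.3742
χ² = 0.1484 + 0.0257 + 0.3742 = 0.5483 ≈ 0.548

0.548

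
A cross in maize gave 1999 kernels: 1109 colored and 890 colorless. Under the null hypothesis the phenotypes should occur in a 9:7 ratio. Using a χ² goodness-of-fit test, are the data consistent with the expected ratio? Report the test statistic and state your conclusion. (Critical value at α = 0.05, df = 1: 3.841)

Expected counts for N = 1999 under a 9:7 ratio (total parts = 16):
  colored: 1999 × 9/16 = 1124.4375
  colorless: 1999 × 7/16 = 874.5625
χ² = Σ (O − E)² / E
  colored: (1109 − 1124.4375)² / 1124.4375 = 0.2119
  colorless: (890 − 874.5625)² / 874.5625 = 0.2725
χ² = 0.2119 + 0.2725 = 0.4844 ≈ 0.484
Degrees of freedom = 2 − 1 = 1; critical value at α = 0.05 is 3.841.
Since 0.484 < 3.841, we fail to reject the null hypothesis — the data are consistent with the 9:7 ratio.

0.484; consistent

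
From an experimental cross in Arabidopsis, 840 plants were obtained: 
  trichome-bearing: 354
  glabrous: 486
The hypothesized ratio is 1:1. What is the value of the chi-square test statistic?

20.743

Under the 1:1 hypothesis (Σ ratio = 2, N = 840):
  trichome-bearing: 840 × 1/2 = 420
  glabrous: 840 × 1/2 = 420
χ² = Σ (O − E)² / E
  trichome-bearing: (354 − 420)² / 420 = 10.3714
  glabrous: (486 − 420)² / 420 = 10.3714
χ² = 10.3714 + 10.3714 = 20.7428 ≈ 20.743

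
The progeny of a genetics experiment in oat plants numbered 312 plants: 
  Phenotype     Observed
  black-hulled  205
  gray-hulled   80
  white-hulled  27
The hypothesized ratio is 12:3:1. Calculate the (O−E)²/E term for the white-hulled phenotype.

The 12:3:1 ratio has 16 parts, so with N = 312 the expected counts are:
  black-hulled: 312 × 12/16 = 234
  gray-hulled: 312 × 3/16 = 58.5
  white-hulled: 312 × 1/16 = 19.5
Contribution of white-hulled: (27 − 19.5)² / 19.5 = 2.8846

2.885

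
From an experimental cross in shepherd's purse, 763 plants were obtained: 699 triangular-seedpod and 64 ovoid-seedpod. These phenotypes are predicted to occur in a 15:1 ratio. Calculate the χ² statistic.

5.952

The 15:1 ratio has 16 parts, so with N = 763 the expected counts are:
  triangular-seedpod: 763 × 15/16 = 715.3125
  ovoid-seedpod: 763 × 1/16 = 47.6875
χ² = Σ (O − E)² / E
  triangular-seedpod: (699 − 715.3125)² / 715.3125 = 0.3720
  ovoid-seedpod: (64 − 47.6875)² / 47.6875 = 5.5800
χ² = 0.3720 + 5.5800 = 5.952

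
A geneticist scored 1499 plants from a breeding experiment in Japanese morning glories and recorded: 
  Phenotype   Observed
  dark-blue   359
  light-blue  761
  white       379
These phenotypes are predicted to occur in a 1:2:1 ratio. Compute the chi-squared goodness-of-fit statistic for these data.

0.887

Expected counts for N = 1499 under a 1:2:1 ratio (total parts = 4):
  dark-blue: 1499 × 1/4 = 374.75
  light-blue: 1499 × 2/4 = 749.5
  white: 1499 × 1/4 = 374.75
χ² = Σ (O − E)² / E
  dark-blue: (359 − 374.75)² / 374.75 = 0.6619
  light-blue: (761 − 749.5)² / 749.5 = 0.1765
  white: (379 − 374.75)² / 374.75 = 0.0482
χ² = 0.6619 + 0.1765 + 0.0482 = 0.8866 ≈ 0.887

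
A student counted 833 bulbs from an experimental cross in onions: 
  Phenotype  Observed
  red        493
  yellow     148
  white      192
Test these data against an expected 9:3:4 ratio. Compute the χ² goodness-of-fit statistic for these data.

Total ratio parts = 16. Expected numbers out of 833:
  red: 833 × 9/16 = 468.5625
  yellow: 833 × 3/16 = 156.1875
  white: 833 × 4/16 = 208.25
χ² = Σ (O − E)² / E
  red: (493 − 468.5625)² / 468.5625 = 1.2745
  yellow: (148 − 156.1875)² / 156.1875 = 0.4292
  white: (192 − 208.25)² / 208.25 = 1.2680
χ² = 1.2745 + 0.4292 + 1.2680 = 2.9717 ≈ 2.972

2.972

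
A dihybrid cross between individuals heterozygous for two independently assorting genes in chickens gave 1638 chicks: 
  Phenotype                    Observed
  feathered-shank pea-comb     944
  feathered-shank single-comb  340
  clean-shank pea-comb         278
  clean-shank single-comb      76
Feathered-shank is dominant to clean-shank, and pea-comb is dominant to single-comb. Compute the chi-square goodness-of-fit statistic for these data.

13.632

A dihybrid F₂ with independent assortment and complete dominance at both loci gives a 9:3:3:1 phenotypic ratio.
Expected counts for N = 1638 under a 9:3:3:1 ratio (total parts = 16):
  feathered-shank pea-comb: 1638 × 9/16 = 921.375
  feathered-shank single-comb: 1638 × 3/16 = 307.125
  clean-shank pea-comb: 1638 × 3/16 = 307.125
  clean-shank single-comb: 1638 × 1/16 = 102.375
χ² = Σ (O − E)² / E
  feathered-shank pea-comb: (944 − 921.375)² / 921.375 = 0.5556
  feathered-shank single-comb: (340 − 307.125)² / 307.125 = 3.5190
  clean-shank pea-comb: (278 − 307.125)² / 307.125 = 2.7620
  clean-shank single-comb: (76 − 102.375)² / 102.375 = 6.7950
χ² = 0.5556 + 3.5190 + 2.7620 + 6.7950 = 13.6316 ≈ 13.632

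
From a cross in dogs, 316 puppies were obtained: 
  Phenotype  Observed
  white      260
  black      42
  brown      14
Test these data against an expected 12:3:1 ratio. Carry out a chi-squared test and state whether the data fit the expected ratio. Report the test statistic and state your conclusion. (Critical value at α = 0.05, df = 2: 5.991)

Total ratio parts = 16. Expected numbers out of 316:
  white: 316 × 12/16 = 237
  black: 316 × 3/16 = 59.25
  brown: 316 × 1/16 = 19.75
χ² = Σ (O − E)² / E
  white: (260 − 237)² / 237 = 2.2321
  black: (42 − 59.25)² / 59.25 = 5.0222
  brown: (14 − 19.75)² / 19.75 = 1.6741
χ² = 2.2321 + 5.0222 + 1.6741 = 8.9284 ≈ 8.928
Degrees of freedom = 3 − 1 = 2; critical value at α = 0.05 is 5.991.
Since 8.928 > 5.991, we reject the null hypothesis — the data do not fit the 12:3:1 ratio.

8.928; not consistent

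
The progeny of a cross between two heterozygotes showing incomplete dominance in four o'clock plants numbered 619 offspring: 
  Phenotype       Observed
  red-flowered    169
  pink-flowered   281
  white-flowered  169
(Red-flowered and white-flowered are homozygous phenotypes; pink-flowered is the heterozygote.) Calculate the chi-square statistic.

5.249

With incomplete dominance, a heterozygote × heterozygote cross gives a 1:2:1 phenotypic ratio.
Under the 1:2:1 hypothesis (Σ ratio = 4, N = 619):
  red-flowered: 619 × 1/4 = 154.75
  pink-flowered: 619 × 2/4 = 309.5
  white-flowered: 619 × 1/4 = 154.75
χ² = Σ (O − E)² / E
  red-flowered: (169 − 154.75)² / 154.75 = 1.3122
  pink-flowered: (281 − 309.5)² / 309.5 = 2.6244
  white-flowered: (169 − 154.75)² / 154.75 = 1.3122
χ² = 1.3122 + 2.6244 + 1.3122 = 5.2488 ≈ 5.249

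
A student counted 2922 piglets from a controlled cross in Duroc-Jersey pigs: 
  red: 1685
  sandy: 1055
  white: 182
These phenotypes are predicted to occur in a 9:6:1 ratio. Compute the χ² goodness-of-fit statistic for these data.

2.559

Expected counts for N = 2922 under a 9:6:1 ratio (total parts = 16):
  red: 2922 × 9/16 = 1643.625
  sandy: 2922 × 6/16 = 1095.75
  white: 2922 × 1/16 = 182.625
χ² = Σ (O − E)² / E
  red: (1685 − 1643.625)² / 1643.625 = 1.0415
  sandy: (1055 − 1095.75)² / 1095.75 = 1.5155
  white: (182 − 182.625)² / 182.625 = 0.0021
χ² = 1.0415 + 1.5155 + 0.0021 = 2.5591 ≈ 2.559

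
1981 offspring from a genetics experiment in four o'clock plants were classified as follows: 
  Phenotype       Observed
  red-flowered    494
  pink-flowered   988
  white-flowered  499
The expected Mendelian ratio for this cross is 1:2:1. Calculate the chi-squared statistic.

0.038

Under the 1:2:1 hypothesis (Σ ratio = 4, N = 1981):
  red-flowered: 1981 × 1/4 = 495.25
  pink-flowered: 1981 × 2/4 = 990.5
  white-flowered: 1981 × 1/4 = 495.25
χ² = Σ (O − E)² / E
  red-flowered: (494 − 495.25)² / 495.25 = 0.0032
  pink-flowered: (988 − 990.5)² / 990.5 = 0.0063
  white-flowered: (499 − 495.25)² / 495.25 = 0.0284
χ² = 0.0032 + 0.0063 + 0.0284 = 0.0379 ≈ 0.038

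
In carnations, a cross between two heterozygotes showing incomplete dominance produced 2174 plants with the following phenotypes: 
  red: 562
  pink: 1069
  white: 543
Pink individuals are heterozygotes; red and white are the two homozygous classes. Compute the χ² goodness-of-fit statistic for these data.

0.928

With incomplete dominance, a heterozygote × heterozygote cross gives a 1:2:1 phenotypic ratio.
Under the 1:2:1 hypothesis (Σ ratio = 4, N = 2174):
  red: 2174 × 1/4 = 543.5
  pink: 2174 × 2/4 = 1087
  white: 2174 × 1/4 = 543.5
χ² = Σ (O − E)² / E
  red: (562 − 543.5)² / 543.5 = 0.6297
  pink: (1069 − 1087)² / 1087 = 0.2981
  white: (543 − 543.5)² / 543.5 = 0.0005
χ² = 0.6297 + 0.2981 + 0.0005 = 0.9283 ≈ 0.928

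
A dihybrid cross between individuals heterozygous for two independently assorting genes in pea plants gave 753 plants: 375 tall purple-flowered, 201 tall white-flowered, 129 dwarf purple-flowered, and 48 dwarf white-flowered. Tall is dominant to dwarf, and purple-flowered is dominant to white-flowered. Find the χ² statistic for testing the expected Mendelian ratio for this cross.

31.977

A dihybrid F₂ with independent assortment and complete dominance at both loci gives a 9:3:3:1 phenotypic ratio.
Expected counts for N = 753 under a 9:3:3:1 ratio (total parts = 16):
  tall purple-flowered: 753 × 9/16 = 423.5625
  tall white-flowered: 753 × 3/16 = 141.1875
  dwarf purple-flowered: 753 × 3/16 = 141.1875
  dwarf white-flowered: 753 × 1/16 = 47.0625
χ² = Σ (O − E)² / E
  tall purple-flowered: (375 − 423.5625)² / 423.5625 = 5.5678
  tall white-flowered: (201 − 141.1875)² / 141.1875 = 25.3389
  dwarf purple-flowered: (129 − 141.1875)² / 141.1875 = 1.0520
  dwarf white-flowered: (48 − 47.0625)² / 47.0625 = 0.0187
χ² = 5.5678 + 25.3389 + 1.0520 + 0.0187 = 31.9774 ≈ 31.977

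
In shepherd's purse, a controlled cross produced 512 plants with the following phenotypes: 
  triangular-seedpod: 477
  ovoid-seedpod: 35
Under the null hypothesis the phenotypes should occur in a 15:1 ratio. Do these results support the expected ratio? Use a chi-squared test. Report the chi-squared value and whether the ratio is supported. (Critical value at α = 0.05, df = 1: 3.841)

Total ratio parts = 16. Expected numbers out of 512:
  triangular-seedpod: 512 × 15/16 = 480
  ovoid-seedpod: 512 × 1/16 = 32
χ² = Σ (O − E)² / E
  triangular-seedpod: (477 − 480)² / 480 = 0.0187
  ovoid-seedpod: (35 − 32)² / 32 = 0.2812
χ² = 0.0187 + 0.2812 = 0.2999 ≈ 0.300
Degrees of freedom = 2 − 1 = 1; critical value at α = 0.05 is 3.841.
Since 0.300 < 3.841, we fail to reject the null hypothesis — the data are consistent with the 15:1 ratio.

0.300; consistent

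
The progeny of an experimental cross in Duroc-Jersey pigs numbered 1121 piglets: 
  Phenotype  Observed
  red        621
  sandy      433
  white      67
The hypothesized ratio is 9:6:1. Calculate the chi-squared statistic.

0.658

Under the 9:6:1 hypothesis (Σ ratio = 16, N = 1121):
  red: 1121 × 9/16 = 630.5625
  sandy: 1121 × 6/16 = 420.375
  white: 1121 × 1/16 = 70.0625
χ² = Σ (O − E)² / E
  red: (621 − 630.5625)² / 630.5625 = 0.1450
  sandy: (433 − 420.375)² / 420.375 = 0.3792
  white: (67 − 70.0625)² / 70.0625 = 0.1339
χ² = 0.1450 + 0.3792 + 0.1339 = 0.6581 ≈ 0.658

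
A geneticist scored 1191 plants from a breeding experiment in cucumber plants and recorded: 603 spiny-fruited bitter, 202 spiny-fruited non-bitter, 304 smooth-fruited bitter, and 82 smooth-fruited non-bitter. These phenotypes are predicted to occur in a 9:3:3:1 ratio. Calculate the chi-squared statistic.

The 9:3:3:1 ratio has 16 parts, so with N = 1191 the expected counts are:
  spiny-fruited bitter: 1191 × 9/16 = 669.9375
  spiny-fruited non-bitter: 1191 × 3/16 = 223.3125
  smooth-fruited bitter: 1191 × 3/16 = 223.3125
  smooth-fruited non-bitter: 1191 × 1/16 = 74.4375
χ² = Σ (O − E)² / E
  spiny-fruited bitter: (603 − 669.9375)² / 669.9375 = 6.6881
  spiny-fruited non-bitter: (202 − 223.3125)² / 223.3125 = 2.0340
  smooth-fruited bitter: (304 − 223.3125)² / 223.3125 = 29.1541
  smooth-fruited non-bitter: (82 − 74.4375)² / 74.4375 = 0.7683
χ² = 6.6881 + 2.0340 + 29.1541 + 0.7683 = 38.6445 ≈ 38.645

38.645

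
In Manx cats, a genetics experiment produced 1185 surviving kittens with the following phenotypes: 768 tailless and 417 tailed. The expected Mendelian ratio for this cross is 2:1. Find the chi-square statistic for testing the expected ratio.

Total ratio parts = 3. Expected numbers out of 1185:
  tailless: 1185 × 2/3 = 790
  tailed: 1185 × 1/3 = 395
χ² = Σ (O − E)² / E
  tailless: (768 − 790)² / 790 = 0.6127
  tailed: (417 − 395)² / 395 = 1.2253
χ² = 0.6127 + 1.2253 = 1.838

1.838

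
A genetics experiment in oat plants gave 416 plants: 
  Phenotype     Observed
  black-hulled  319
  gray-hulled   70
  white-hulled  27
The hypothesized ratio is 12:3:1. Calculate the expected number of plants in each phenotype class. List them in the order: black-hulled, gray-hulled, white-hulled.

312, 78, 26

Under the 12:3:1 hypothesis (Σ ratio = 16, N = 416):
  black-hulled: 416 × 12/16 = 312
  gray-hulled: 416 × 3/16 = 78
  white-hulled: 416 × 1/16 = 26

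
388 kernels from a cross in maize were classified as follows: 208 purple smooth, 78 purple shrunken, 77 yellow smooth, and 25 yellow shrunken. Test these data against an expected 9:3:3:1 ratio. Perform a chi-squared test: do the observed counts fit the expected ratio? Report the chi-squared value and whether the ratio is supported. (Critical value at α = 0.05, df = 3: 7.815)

Expected counts for N = 388 under a 9:3:3:1 ratio (total parts = 16):
  purple smooth: 388 × 9/16 = 218.25
  purple shrunken: 388 × 3/16 = 72.75
  yellow smooth: 388 × 3/16 = 72.75
  yellow shrunken: 388 × 1/16 = 24.25
χ² = Σ (O − E)² / E
  purple smooth: (208 − 218.25)² / 218.25 = 0.4814
  purple shrunken: (78 − 72.75)² / 72.75 = 0.3789
  yellow smooth: (77 − 72.75)² / 72.75 = 0.2483
  yellow shrunken: (25 − 24.25)² / 24.25 = 0.0232
χ² = 0.4814 + 0.3789 + 0.2483 + 0.0232 = 1.1318 ≈ 1.132
Degrees of freedom = 4 − 1 = 3; critical value at α = 0.05 is 7.815.
Since 1.132 < 7.815, we fail to reject the null hypothesis — the data are consistent with the 9:3:3:1 ratio.

1.132; consistent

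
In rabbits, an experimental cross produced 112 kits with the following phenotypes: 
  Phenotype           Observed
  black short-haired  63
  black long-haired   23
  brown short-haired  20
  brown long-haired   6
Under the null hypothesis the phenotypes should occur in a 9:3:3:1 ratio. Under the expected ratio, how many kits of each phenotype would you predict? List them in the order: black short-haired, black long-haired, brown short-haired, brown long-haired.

63, 21, 21, 7

The 9:3:3:1 ratio has 16 parts, so with N = 112 the expected counts are:
  black short-haired: 112 × 9/16 = 63
  black long-haired: 112 × 3/16 = 21
  brown short-haired: 112 × 3/16 = 21
  brown long-haired: 112 × 1/16 = 7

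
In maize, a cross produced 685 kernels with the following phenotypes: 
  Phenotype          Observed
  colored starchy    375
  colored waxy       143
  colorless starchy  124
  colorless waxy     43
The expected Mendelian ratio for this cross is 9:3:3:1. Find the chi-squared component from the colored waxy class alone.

1.651

Under the 9:3:3:1 hypothesis (Σ ratio = 16, N = 685):
  colored starchy: 685 × 9/16 = 385.3125
  colored waxy: 685 × 3/16 = 128.4375
  colorless starchy: 685 × 3/16 = 128.4375
  colorless waxy: 685 × 1/16 = 42.8125
Contribution of colored waxy: (143 − 128.4375)² / 128.4375 = 1.6511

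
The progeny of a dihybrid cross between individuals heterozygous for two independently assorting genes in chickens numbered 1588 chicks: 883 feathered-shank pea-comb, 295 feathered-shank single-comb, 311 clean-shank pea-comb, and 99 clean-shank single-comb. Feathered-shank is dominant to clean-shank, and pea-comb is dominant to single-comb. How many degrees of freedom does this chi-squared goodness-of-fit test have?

A dihybrid F₂ with independent assortment and complete dominance at both loci gives a 9:3:3:1 phenotypic ratio.
A goodness-of-fit test with 4 phenotype classes has df = 4 − 1 = 3.

3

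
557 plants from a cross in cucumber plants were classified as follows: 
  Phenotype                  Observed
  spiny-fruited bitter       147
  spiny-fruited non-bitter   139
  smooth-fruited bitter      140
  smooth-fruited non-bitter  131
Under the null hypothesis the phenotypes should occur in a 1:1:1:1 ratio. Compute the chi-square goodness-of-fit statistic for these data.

The 1:1:1:1 ratio has 4 parts, so with N = 557 the expected counts are:
  spiny-fruited bitter: 557 × 1/4 = 139.25
  spiny-fruited non-bitter: 557 × 1/4 = 139.25
  smooth-fruited bitter: 557 × 1/4 = 139.25
  smooth-fruited non-bitter: 557 × 1/4 = 139.25
χ² = Σ (O − E)² / E
  spiny-fruited bitter: (147 − 139.25)² / 139.25 = 0.4313
  spiny-fruited non-bitter: (139 − 139.25)² / 139.25 = 0.0004
  smooth-fruited bitter: (140 − 139.25)² / 139.25 = 0.0040
  smooth-fruited non-bitter: (131 − 139.25)² / 139.25 = 0.4888
χ² = 0.4313 + 0.0004 + 0.0040 + 0.4888 = 0.9245 ≈ 0.925

0.925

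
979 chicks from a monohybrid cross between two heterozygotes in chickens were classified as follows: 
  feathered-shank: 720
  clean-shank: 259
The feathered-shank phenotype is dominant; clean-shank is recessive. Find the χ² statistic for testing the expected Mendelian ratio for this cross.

For a monohybrid cross between heterozygotes with complete dominance, the expected phenotypic ratio is 3:1.
Under the 3:1 hypothesis (Σ ratio = 4, N = 979):
  feathered-shank: 979 × 3/4 = 734.25
  clean-shank: 979 × 1/4 = 244.75
χ² = Σ (O − E)² / E
  feathered-shank: (720 − 734.25)² / 734.25 = 0.2766
  clean-shank: (259 − 244.75)² / 244.75 = 0.8297
χ² = 0.2766 + 0.8297 = 1.1063 ≈ 1.106

1.106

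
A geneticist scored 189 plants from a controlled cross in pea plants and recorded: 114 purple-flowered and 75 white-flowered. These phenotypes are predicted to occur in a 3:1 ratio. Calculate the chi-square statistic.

Total ratio parts = 4. Expected numbers out of 189:
  purple-flowered: 189 × 3/4 = 141.75
  white-flowered: 189 × 1/4 = 47.25
χ² = Σ (O − E)² / E
  purple-flowered: (114 − 141.75)² / 141.75 = 5.4325
  white-flowered: (75 − 47.25)² / 47.25 = 16.2976
χ² = 5.4325 + 16.2976 = 21.7301 ≈ 21.730

21.730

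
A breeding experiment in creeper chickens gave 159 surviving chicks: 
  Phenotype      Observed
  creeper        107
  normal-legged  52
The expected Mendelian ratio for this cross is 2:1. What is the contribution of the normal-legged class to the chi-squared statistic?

0.019

Expected counts for N = 159 under a 2:1 ratio (total parts = 3):
  creeper: 159 × 2/3 = 106
  normal-legged: 159 × 1/3 = 53
Contribution of normal-legged: (52 − 53)² / 53 = 0.0189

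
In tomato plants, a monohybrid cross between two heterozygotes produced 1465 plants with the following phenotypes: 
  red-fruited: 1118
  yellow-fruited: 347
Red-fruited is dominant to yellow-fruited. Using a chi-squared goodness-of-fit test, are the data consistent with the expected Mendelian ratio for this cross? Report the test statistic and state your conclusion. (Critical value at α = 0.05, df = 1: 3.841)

1.349; consistent

For a monohybrid cross between heterozygotes with complete dominance, the expected phenotypic ratio is 3:1.
Expected counts for N = 1465 under a 3:1 ratio (total parts = 4):
  red-fruited: 1465 × 3/4 = 1098.75
  yellow-fruited: 1465 × 1/4 = 366.25
χ² = Σ (O − E)² / E
  red-fruited: (1118 − 1098.75)² / 1098.75 = 0.3373
  yellow-fruited: (347 − 366.25)² / 366.25 = 1.0118
χ² = 0.3373 + 1.0118 = 1.3491 ≈ 1.349
Degrees of freedom = 2 − 1 = 1; critical value at α = 0.05 is 3.841.
Since 1.349 < 3.841, we fail to reject the null hypothesis — the data are consistent with the 3:1 ratio.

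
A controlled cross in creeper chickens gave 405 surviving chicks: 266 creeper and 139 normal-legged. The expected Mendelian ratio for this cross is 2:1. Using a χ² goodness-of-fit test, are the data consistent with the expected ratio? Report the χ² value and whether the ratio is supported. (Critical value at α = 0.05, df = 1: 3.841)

0.178; consistent

Total ratio parts = 3. Expected numbers out of 405:
  creeper: 405 × 2/3 = 270
  normal-legged: 405 × 1/3 = 135
χ² = Σ (O − E)² / E
  creeper: (266 − 270)² / 270 = 0.0593
  normal-legged: (139 − 135)² / 135 = 0.1185
χ² = 0.0593 + 0.1185 = 0.1778 ≈ 0.178
Degrees of freedom = 2 − 1 = 1; critical value at α = 0.05 is 3.841.
Since 0.178 < 3.841, we fail to reject the null hypothesis — the data are consistent with the 2:1 ratio.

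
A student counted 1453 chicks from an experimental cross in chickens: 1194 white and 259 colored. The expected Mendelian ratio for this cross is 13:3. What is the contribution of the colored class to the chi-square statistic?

0.663

Under the 13:3 hypothesis (Σ ratio = 16, N = 1453):
  white: 1453 × 13/16 = 1180.5625
  colored: 1453 × 3/16 = 272.4375
Contribution of colored: (259 − 272.4375)² / 272.4375 = 0.6628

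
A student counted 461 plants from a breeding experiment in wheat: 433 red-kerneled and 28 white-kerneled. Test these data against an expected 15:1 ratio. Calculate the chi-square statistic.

0.024

Under the 15:1 hypothesis (Σ ratio = 16, N = 461):
  red-kerneled: 461 × 15/16 = 432.1875
  white-kerneled: 461 × 1/16 = 28.8125
χ² = Σ (O − E)² / E
  red-kerneled: (433 − 432.1875)² / 432.1875 = 0.0015
  white-kerneled: (28 − 28.8125)² / 28.8125 = 0.0229
χ² = 0.0015 + 0.0229 = 0.0244 ≈ 0.024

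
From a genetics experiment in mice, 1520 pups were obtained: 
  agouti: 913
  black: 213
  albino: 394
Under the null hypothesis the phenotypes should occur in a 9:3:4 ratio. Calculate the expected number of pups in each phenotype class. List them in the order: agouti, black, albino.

Expected counts for N = 1520 under a 9:3:4 ratio (total parts = 16):
  agouti: 1520 × 9/16 = 855
  black: 1520 × 3/16 = 285
  albino: 1520 × 4/16 = 380

855, 285, 380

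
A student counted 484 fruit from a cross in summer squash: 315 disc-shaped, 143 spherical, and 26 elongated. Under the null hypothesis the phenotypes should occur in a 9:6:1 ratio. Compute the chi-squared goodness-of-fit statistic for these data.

Expected counts for N = 484 under a 9:6:1 ratio (total parts = 16):
  disc-shaped: 484 × 9/16 = 272.25
  spherical: 484 × 6/16 = 181.5
  elongated: 484 × 1/16 = 30.25
χ² = Σ (O − E)² / E
  disc-shaped: (315 − 272.25)² / 272.25 = 6.7128
  spherical: (143 − 181.5)² / 181.5 = 8.1667
  elongated: (26 − 30.25)² / 30.25 = 0.5971
χ² = 6.7128 + 8.1667 + 0.5971 = 15.4766 ≈ 15.477

15.477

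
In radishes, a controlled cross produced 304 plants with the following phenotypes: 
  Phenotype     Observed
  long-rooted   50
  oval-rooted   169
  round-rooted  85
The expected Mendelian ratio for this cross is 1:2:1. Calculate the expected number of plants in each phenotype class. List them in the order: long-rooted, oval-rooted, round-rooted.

Total ratio parts = 4. Expected numbers out of 304:
  long-rooted: 304 × 1/4 = 76
  oval-rooted: 304 × 2/4 = 152
  round-rooted: 304 × 1/4 = 76

76, 152, 76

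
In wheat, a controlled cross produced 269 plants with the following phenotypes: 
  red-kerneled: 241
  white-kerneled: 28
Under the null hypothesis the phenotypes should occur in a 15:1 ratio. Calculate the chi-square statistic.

Under the 15:1 hypothesis (Σ ratio = 16, N = 269):
  red-kerneled: 269 × 15/16 = 252.1875
  white-kerneled: 269 × 1/16 = 16.8125
χ² = Σ (O − E)² / E
  red-kerneled: (241 − 252.1875)² / 252.1875 = 0.4963
  white-kerneled: (28 − 16.8125)² / 16.8125 = 7.4445
χ² = 0.4963 + 7.4445 = 7.9408 ≈ 7.941

7.941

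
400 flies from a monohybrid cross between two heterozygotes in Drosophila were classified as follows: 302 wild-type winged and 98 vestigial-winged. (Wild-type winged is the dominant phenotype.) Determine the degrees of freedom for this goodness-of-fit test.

For a monohybrid cross between heterozygotes with complete dominance, the expected phenotypic ratio is 3:1.
A goodness-of-fit test with 2 phenotype classes has df = 2 − 1 = 1.

1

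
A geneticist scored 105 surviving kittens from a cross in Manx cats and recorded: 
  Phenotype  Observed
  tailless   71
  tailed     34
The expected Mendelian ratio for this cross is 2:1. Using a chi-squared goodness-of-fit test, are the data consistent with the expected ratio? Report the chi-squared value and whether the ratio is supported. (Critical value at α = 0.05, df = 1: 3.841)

0.043; consistent

Under the 2:1 hypothesis (Σ ratio = 3, N = 105):
  tailless: 105 × 2/3 = 70
  tailed: 105 × 1/3 = 35
χ² = Σ (O − E)² / E
  tailless: (71 − 70)² / 70 = 0.0143
  tailed: (34 − 35)² / 35 = 0.0286
χ² = 0.0143 + 0.0286 = 0.0429 ≈ 0.043
Degrees of freedom = 2 − 1 = 1; critical value at α = 0.05 is 3.841.
Since 0.043 < 3.841, we fail to reject the null hypothesis — the data are consistent with the 2:1 ratio.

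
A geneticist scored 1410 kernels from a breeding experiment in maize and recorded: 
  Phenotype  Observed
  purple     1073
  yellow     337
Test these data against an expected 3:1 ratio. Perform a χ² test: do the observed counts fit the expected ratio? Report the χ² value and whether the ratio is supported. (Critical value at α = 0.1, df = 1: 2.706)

0.909; consistent

Expected counts for N = 1410 under a 3:1 ratio (total parts = 4):
  purple: 1410 × 3/4 = 1057.5
  yellow: 1410 × 1/4 = 352.5
χ² = Σ (O − E)² / E
  purple: (1073 − 1057.5)² / 1057.5 = 0.2272
  yellow: (337 − 352.5)² / 352.5 = 0.6816
χ² = 0.2272 + 0.6816 = 0.9088 ≈ 0.909
Degrees of freedom = 2 − 1 = 1; critical value at α = 0.1 is 2.706.
Since 0.909 < 2.706, we fail to reject the null hypothesis — the data are consistent with the 3:1 ratio.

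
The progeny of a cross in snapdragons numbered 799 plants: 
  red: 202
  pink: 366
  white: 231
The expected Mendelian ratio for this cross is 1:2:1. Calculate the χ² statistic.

Total ratio parts = 4. Expected numbers out of 799:
  red: 799 × 1/4 = 199.75
  pink: 799 × 2/4 = 399.5
  white: 799 × 1/4 = 199.75
χ² = Σ (O − E)² / E
  red: (202 − 199.75)² / 199.75 = 0.0253
  pink: (366 − 399.5)² / 399.5 = 2.8091
  white: (231 − 199.75)² / 199.75 = 4.8889
χ² = 0.0253 + 2.8091 + 4.8889 = 7.7233 ≈ 7.723

7.723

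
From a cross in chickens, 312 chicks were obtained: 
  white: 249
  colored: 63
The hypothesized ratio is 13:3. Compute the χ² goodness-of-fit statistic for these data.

Under the 13:3 hypothesis (Σ ratio = 16, N = 312):
  white: 312 × 13/16 = 253.5
  colored: 312 × 3/16 = 58.5
χ² = Σ (O − E)² / E
  white: (249 − 253.5)² / 253.5 = 0.0799
  colored: (63 − 58.5)² / 58.5 = 0.3462
χ² = 0.0799 + 0.3462 = 0.4261 ≈ 0.426

0.426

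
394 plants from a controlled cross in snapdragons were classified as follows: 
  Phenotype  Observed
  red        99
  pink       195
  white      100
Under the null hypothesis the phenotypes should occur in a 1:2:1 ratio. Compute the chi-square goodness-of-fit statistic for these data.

0.046

Expected counts for N = 394 under a 1:2:1 ratio (total parts = 4):
  red: 394 × 1/4 = 98.5
  pink: 394 × 2/4 = 197
  white: 394 × 1/4 = 98.5
χ² = Σ (O − E)² / E
  red: (99 − 98.5)² / 98.5 = 0.0025
  pink: (195 − 197)² / 197 = 0.0203
  white: (100 − 98.5)² / 98.5 = 0.0228
χ² = 0.0025 + 0.0203 + 0.0228 = 0.0456 ≈ 0.046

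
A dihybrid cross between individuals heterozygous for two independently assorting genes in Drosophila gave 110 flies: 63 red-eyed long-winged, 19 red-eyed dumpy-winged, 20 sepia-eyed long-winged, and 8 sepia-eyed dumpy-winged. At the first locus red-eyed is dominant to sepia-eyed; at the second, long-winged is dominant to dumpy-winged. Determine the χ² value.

A dihybrid F₂ with independent assortment and complete dominance at both loci gives a 9:3:3:1 phenotypic ratio.
Total ratio parts = 16. Expected numbers out of 110:
  red-eyed long-winged: 110 × 9/16 = 61.875
  red-eyed dumpy-winged: 110 × 3/16 = 20.625
  sepia-eyed long-winged: 110 × 3/16 = 20.625
  sepia-eyed dumpy-winged: 110 × 1/16 = 6.875
χ² = Σ (O − E)² / E
  red-eyed long-winged: (63 − 61.875)² / 61.875 = 0.0205
  red-eyed dumpy-winged: (19 − 20.625)² / 20.625 = 0.1280
  sepia-eyed long-winged: (20 − 20.625)² / 20.625 = 0.0189
  sepia-eyed dumpy-winged: (8 − 6.875)² / 6.875 = 0.1841
χ² = 0.0205 + 0.1280 + 0.0189 + 0.1841 = 0.3515 ≈ 0.352

0.352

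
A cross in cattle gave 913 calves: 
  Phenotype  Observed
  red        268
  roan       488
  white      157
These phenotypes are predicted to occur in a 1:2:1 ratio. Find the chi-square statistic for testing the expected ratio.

31.337

The 1:2:1 ratio has 4 parts, so with N = 913 the expected counts are:
  red: 913 × 1/4 = 228.25
  roan: 913 × 2/4 = 456.5
  white: 913 × 1/4 = 228.25
χ² = Σ (O − E)² / E
  red: (268 − 228.25)² / 228.25 = 6.9225
  roan: (488 − 456.5)² / 456.5 = 2.1736
  white: (157 − 228.25)² / 228.25 = 22.2412
χ² = 6.9225 + 2.1736 + 22.2412 = 31.3373 ≈ 31.337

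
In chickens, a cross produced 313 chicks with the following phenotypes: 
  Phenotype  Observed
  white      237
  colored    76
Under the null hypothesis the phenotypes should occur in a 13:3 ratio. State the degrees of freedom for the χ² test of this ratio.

A goodness-of-fit test with 2 phenotype classes has df = 2 − 1 = 1.

1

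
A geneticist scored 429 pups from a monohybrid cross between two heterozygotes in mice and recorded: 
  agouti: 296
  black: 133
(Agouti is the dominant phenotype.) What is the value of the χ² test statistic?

8.243

For a monohybrid cross between heterozygotes with complete dominance, the expected phenotypic ratio is 3:1.
Total ratio parts = 4. Expected numbers out of 429:
  agouti: 429 × 3/4 = 321.75
  black: 429 × 1/4 = 107.25
χ² = Σ (O − E)² / E
  agouti: (296 − 321.75)² / 321.75 = 2.0608
  black: (133 − 107.25)² / 107.25 = 6.1824
χ² = 2.0608 + 6.1824 = 8.2432 ≈ 8.243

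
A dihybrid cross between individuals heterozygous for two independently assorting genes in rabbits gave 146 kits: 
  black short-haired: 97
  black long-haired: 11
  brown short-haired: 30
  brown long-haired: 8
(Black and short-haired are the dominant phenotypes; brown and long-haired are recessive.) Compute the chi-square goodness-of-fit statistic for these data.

12.880

A dihybrid F₂ with independent assortment and complete dominance at both loci gives a 9:3:3:1 phenotypic ratio.
Expected counts for N = 146 under a 9:3:3:1 ratio (total parts = 16):
  black short-haired: 146 × 9/16 = 82.125
  black long-haired: 146 × 3/16 = 27.375
  brown short-haired: 146 × 3/16 = 27.375
  brown long-haired: 146 × 1/16 = 9.125
χ² = Σ (O − E)² / E
  black short-haired: (97 − 82.125)² / 82.125 = 2.6943
  black long-haired: (11 − 27.375)² / 27.375 = 9.7951
  brown short-haired: (30 − 27.375)² / 27.375 = 0.2517
  brown long-haired: (8 − 9.125)² / 9.125 = 0.1387
χ² = 2.6943 + 9.7951 + 0.2517 + 0.1387 = 12.8798 ≈ 12.880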